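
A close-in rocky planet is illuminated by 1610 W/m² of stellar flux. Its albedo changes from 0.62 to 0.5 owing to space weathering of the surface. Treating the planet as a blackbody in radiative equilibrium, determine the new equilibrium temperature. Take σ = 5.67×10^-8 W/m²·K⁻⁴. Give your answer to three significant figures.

244 K

T₂ = [S(1−α₂)/(4σ)]^(1/4) = [1610·0.5/(4σ)]^(1/4) = 244.1 K.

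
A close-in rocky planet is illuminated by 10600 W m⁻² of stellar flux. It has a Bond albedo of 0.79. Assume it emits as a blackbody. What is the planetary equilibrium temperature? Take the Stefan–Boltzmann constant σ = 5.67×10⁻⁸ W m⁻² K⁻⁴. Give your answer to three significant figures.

Averaging over the sphere, the absorbed flux is S(1−α)/4 = 556.5 W m⁻².
In equilibrium σT⁴ equals this, so T = 314.8 K.

315 K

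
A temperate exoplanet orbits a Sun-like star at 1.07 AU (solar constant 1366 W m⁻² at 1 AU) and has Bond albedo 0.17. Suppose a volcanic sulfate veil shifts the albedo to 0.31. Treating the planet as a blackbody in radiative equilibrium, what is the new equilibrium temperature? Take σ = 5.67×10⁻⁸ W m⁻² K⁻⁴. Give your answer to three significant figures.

Flux at the orbit: S = 1366/(1.07)² = 1193 W m⁻².
New equilibrium: T₂ = [(1−0.31)·1193/(4σ)]^(1/4) = 245.5 K.

245 kelvin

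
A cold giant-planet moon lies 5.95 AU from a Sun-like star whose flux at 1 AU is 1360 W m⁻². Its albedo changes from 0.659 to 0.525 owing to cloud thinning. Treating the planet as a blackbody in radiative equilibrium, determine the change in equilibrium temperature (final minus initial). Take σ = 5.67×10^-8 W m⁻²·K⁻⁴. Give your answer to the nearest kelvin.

Flux at the orbit: S = 1360/(5.95)² = 38.42 W m⁻².
Initial: T₁ = [S(1−0.659)/(4σ)]^(1/4) = 87.18 K.
Final:   T₂ = [S(1−0.525)/(4σ)]^(1/4) = 94.71 K.
Change: 94.71 − 87.18 = 7.531 K.

8 kelvin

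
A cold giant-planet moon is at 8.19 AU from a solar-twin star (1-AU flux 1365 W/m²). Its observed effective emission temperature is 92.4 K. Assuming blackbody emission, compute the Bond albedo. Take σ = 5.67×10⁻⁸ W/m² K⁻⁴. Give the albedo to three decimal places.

By the inverse-square law, S = 1365/8.19² = 20.35 W/m².
Energy balance: S(1−α)/4 = σT⁴, so 1−α = 4σT⁴/S.
σT⁴ = 4.133 W/m², so 4σT⁴ = 16.53 W/m².
1−α = 16.53/20.35 = 0.8124, so α = 0.1876.

0.188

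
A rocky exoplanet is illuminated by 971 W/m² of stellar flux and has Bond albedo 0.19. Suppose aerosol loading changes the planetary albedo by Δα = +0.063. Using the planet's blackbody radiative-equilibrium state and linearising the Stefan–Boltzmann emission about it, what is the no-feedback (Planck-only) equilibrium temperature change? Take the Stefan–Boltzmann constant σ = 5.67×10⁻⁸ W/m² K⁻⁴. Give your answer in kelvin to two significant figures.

The baseline emission temperature is T_e = 242.7 K.
ΔF = −(S/4)Δα = −(971.0/4)×(+0.063) = -15.29 W/m².
The Planck feedback parameter is 4σT_e³ = 3.241 W/m²/K.
Hence the no-feedback warming is ΔF/(4σT_e³) = -4.72 K.

-4.7 K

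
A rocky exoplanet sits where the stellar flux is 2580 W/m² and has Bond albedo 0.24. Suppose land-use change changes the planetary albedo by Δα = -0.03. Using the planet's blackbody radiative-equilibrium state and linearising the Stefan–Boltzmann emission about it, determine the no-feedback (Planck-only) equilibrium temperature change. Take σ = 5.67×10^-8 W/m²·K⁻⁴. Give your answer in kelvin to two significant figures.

3.0 kelvin

Unperturbed T_e = [2580·(1−0.24)/(4σ)]^¼ = 304.9 K.
ΔF = −(S/4)Δα = −(2580/4)×(-0.03) = 19.35 W/m².
The Planck feedback parameter is 4σT_e³ = 6.430 W/m²/K.
ΔT₀ = ΔF/λ_P = 19.35/6.430 = 3.01 K.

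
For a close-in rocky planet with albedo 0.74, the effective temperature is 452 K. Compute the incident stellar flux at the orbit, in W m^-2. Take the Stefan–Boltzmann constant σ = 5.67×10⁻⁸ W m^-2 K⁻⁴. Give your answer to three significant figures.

From S(1−α)/4 = σT⁴: S = 4σT⁴/(1−α).
The emitted flux is σT⁴ = 2367 W m^-2.
So S = 4×2367/(1−0.74) = 36410 W m^-2.

36400 W m^-2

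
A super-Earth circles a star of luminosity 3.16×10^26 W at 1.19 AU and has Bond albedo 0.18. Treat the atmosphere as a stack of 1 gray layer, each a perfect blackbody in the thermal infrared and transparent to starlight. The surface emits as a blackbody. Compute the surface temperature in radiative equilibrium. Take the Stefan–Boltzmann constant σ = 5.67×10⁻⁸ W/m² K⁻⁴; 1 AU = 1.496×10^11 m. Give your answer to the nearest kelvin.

d = 1.19 × 1.496×10^11 m = 1.780×10^11 m.
Flux at the orbit: S = L/(4πd²) = 3.16×10^26/(4π·(1.78×10^11)²) = 793.5 W/m².
The effective emission temperature is T_e = [S(1−α)/(4σ)]^¼ = 231.4 K.
For an N-layer opaque stack, T_s⁴ = (N+1)T_e⁴, hence T_s = (2)^(1/4)×231.4 K = 275.2 K.

275 K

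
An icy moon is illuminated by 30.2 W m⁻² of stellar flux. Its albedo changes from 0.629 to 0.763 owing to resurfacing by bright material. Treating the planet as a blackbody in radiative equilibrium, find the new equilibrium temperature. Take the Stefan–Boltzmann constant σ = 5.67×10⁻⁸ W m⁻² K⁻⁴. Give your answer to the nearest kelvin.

75 kelvin

New equilibrium: T₂ = [(1−0.763)·30.20/(4σ)]^(1/4) = 74.95 K.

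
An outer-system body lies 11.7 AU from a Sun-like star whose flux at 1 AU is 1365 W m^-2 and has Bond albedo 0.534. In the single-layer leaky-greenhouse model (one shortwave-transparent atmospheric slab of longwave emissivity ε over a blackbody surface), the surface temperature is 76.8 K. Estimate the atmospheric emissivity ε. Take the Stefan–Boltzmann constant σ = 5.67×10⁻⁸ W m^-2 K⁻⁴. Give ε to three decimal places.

0.822

Irradiance scales as 1/d², so S = 1365 W m^-2 × (1/11.7)² = 9.972 W m^-2.
First, T_e = [9.972·(1−0.534)/(4σ)]^(1/4) = 67.28 K.
Since (2−ε)/2 = (T_e/T_s)⁴ = 0.5889, ε = 0.8222.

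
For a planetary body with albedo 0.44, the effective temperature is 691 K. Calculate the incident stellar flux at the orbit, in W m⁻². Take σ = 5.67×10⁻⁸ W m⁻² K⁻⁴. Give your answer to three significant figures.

Invert the energy balance for S: S = 4σT⁴/(1−α).
σT⁴ = 5.67×10⁻⁸·(691)⁴ = 12930 W m⁻².
So S = 4×12930/(1−0.44) = 92340 W m⁻².

92300 W m⁻²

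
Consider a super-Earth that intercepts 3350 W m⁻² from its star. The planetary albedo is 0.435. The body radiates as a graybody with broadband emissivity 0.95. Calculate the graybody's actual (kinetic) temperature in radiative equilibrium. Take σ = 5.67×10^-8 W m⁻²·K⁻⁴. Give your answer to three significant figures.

306 kelvin

The planet absorbs (1−α)S over its disc πR² and re-emits over 4πR², so the mean absorbed flux is (1−0.435)·3350/4 = 473.2 W m⁻².
Radiative balance εσT⁴ = 473.2 gives T = [473.2/(0.95·σ)]^(1/4) = 306.1 K.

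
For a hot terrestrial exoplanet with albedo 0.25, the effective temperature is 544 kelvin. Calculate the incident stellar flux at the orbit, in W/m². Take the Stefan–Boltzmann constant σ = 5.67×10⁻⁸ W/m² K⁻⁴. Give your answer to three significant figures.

26500 W/m²

From S(1−α)/4 = σT⁴: S = 4σT⁴/(1−α).
σT⁴ = 5.67×10⁻⁸·(544)⁴ = 4966 W/m².
S = 4·4966/0.75 = 26480 W/m².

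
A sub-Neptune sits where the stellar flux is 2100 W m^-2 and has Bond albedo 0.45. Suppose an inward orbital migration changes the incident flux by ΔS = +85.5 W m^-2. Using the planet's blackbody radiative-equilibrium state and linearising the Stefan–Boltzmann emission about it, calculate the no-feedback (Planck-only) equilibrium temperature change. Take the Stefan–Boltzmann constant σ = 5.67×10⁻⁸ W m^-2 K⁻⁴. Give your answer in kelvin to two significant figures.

Unperturbed T_e = [2100·(1−0.45)/(4σ)]^¼ = 267.1 K.
Only a fraction (1−α) is absorbed and it's spread over 4πR², so ΔF = (1−α)ΔS/4 = 11.76 W m^-2.
Linearising σT⁴ gives d(σT⁴)/dT = 4σT_e³ = 4.324 W m^-2 per K.
ΔT₀ = ΔF/λ_P = 11.76/4.324 = 2.72 K.

2.7 kelvin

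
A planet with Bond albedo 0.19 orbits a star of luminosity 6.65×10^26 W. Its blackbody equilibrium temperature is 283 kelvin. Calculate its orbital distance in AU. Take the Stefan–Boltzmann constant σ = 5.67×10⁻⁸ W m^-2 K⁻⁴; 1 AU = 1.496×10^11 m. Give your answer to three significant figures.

1.15 AU

Energy balance gives S = 4σT⁴/(1−α) = 1796 W m^-2.
S = L/(4πd²) → d = √(L/4πS) = √(6.65×10^26/(4π·1796)) = 1.717×10^11 m = 1.147 AU.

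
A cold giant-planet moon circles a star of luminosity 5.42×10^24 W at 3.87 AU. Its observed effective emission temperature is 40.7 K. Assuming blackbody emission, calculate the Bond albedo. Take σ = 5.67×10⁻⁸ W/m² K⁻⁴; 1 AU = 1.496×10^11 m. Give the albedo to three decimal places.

0.516

Orbital distance: d = 3.87 AU = 5.790×10^11 m.
Flux at the orbit: S = L/(4πd²) = 5.42×10^24/(4π·(5.79×10^11)²) = 1.287 W/m².
Energy balance: S(1−α)/4 = σT⁴, so 1−α = 4σT⁴/S.
4σT⁴ = 4·5.67×10⁻⁸·(40.7)⁴ = 0.6223 W/m².
1−α = 0.6223/1.287 = 0.4836, so α = 0.5164.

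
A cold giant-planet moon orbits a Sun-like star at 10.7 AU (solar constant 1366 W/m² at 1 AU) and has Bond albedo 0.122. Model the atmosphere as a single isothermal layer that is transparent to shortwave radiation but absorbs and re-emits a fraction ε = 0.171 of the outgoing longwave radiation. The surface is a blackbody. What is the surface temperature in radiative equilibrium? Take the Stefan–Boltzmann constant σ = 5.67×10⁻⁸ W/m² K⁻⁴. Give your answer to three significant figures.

84.3 K

Flux at the orbit: S = 1366/(10.7)² = 11.93 W/m².
The planet radiates to space at T_e = [S(1−α)/(4σ)]^(1/4) = 82.44 K.
Surface balance with a leaky layer gives σT_s⁴ = σT_e⁴·2/(2−ε), so T_s = T_e·[2/(2−0.171)]^(1/4) = 84.30 K.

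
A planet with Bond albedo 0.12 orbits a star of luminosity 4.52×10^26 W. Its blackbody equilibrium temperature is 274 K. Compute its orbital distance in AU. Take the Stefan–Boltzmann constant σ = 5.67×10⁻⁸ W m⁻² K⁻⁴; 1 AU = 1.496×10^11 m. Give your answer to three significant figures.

1.05 AU

Required flux: S = 4σT⁴/(1−α) = 1453 W m⁻².
S = L/(4πd²) → d = √(L/4πS) = √(4.52×10^26/(4π·1453)) = 1.574×10^11 m = 1.052 AU.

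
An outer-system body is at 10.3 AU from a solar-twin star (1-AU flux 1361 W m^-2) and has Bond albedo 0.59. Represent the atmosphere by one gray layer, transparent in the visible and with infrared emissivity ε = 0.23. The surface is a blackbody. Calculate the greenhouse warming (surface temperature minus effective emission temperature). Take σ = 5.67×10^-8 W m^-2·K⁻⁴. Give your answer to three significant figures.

2.15 kelvin

By the inverse-square law, S = 1361/10.3² = 12.83 W m^-2.
The planet radiates to space at T_e = [S(1−α)/(4σ)]^(1/4) = 69.40 K.
For a single slab of emissivity ε, T_s⁴ = 2T_e⁴/(2−ε); thus T_s = 69.40·(1.13)^(1/4) = 71.55 K.
The atmosphere warms the surface by 2.152 K.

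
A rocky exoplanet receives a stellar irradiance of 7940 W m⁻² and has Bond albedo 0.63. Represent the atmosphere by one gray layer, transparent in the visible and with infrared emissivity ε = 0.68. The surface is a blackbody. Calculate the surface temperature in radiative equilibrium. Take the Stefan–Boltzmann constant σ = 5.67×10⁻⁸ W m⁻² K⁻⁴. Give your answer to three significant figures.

Effective emission temperature (TOA balance): σT_e⁴ = S(1−α)/4 = 734.5 W m⁻² → T_e = 337.4 K.
The surface balance (absorbed SW + ε·downward IR = σT_s⁴) with T_a⁴ = T_s⁴/2 reduces to T_s = T_e·[2/(2−ε)]^¼ = 374.3 K.

374 K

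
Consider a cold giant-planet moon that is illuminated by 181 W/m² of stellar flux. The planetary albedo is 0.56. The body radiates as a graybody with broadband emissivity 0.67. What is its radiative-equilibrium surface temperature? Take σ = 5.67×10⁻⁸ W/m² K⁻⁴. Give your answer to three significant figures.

151 K

Absorbed flux (global mean): S(1−α)/4 = 181.0·0.44/4 = 19.91 W/m².
Equating to εσT⁴ with ε = 0.67: T = (19.91/0.67σ)^(1/4) = 151.3 K.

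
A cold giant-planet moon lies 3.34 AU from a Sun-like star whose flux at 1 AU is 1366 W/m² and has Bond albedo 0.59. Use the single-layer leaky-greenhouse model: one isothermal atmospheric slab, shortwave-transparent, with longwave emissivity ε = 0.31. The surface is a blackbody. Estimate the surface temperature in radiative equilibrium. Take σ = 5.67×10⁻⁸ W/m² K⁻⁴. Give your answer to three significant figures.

127 K

By the inverse-square law, S = 1366/3.34² = 122.4 W/m².
Effective emission temperature (TOA balance): σT_e⁴ = S(1−α)/4 = 12.55 W/m² → T_e = 122.0 K.
For a single slab of emissivity ε, T_s⁴ = 2T_e⁴/(2−ε); thus T_s = 122.0·(1.183)^(1/4) = 127.2 K.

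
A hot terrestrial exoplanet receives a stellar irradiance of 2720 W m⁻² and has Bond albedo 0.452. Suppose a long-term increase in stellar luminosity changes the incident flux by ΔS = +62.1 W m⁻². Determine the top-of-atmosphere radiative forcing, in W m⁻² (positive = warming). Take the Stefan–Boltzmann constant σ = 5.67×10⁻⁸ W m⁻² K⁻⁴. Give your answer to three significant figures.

8.51 W m⁻²

TOA radiative forcing: ΔF = (1−α)ΔS/4 = 0.548·(+62.1)/4 = 8.508 W m⁻².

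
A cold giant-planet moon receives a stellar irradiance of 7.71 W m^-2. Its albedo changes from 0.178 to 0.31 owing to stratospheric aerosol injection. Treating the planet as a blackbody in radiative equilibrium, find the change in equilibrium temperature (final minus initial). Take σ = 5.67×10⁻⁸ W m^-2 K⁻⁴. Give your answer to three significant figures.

Before: T₁ = [7.710·0.822/(4σ)]^(1/4) = 72.71 K.
With α = 0.31, T₂ = 69.59 K.
Change: 69.59 − 72.71 = -3.113 K.

-3.11 kelvin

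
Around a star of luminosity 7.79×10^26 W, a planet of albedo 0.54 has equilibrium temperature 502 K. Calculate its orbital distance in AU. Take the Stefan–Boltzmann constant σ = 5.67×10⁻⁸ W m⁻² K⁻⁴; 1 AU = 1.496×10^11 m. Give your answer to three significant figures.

The flux needed for this T is 4σT⁴/(1−0.54) = 31310 W m⁻².
S = L/(4πd²) → d = √(L/4πS) = √(7.79×10^26/(4π·31310)) = 4.450×10^10 m = 0.2974 AU.

0.297 AU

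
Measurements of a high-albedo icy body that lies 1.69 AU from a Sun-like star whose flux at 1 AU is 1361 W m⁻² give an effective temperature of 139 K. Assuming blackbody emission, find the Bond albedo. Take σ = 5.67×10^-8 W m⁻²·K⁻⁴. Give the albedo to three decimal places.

0.822

Flux at the orbit: S = 1361/(1.69)² = 476.5 W m⁻².
From σT⁴ = S(1−α)/4 we invert for α: 1−α = 4σT⁴/S.
σT⁴ = 21.17 W m⁻², so 4σT⁴ = 84.66 W m⁻².
1−α = 84.66/476.5 = 0.1777, so α = 0.8223.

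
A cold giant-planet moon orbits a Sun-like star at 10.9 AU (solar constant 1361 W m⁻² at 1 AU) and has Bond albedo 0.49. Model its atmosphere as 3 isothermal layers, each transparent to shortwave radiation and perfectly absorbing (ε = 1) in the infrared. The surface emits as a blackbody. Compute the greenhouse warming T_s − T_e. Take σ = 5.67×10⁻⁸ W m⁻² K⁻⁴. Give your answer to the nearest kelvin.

30 K

By the inverse-square law, S = 1361/10.9² = 11.46 W m⁻².
Top-of-atmosphere balance: σT_e⁴ = S(1−α)/4 = 1.461 W m⁻² → T_e = 71.24 K.
Surface: T_s = (4)^¼·T_e = 100.8 K.
Warming: T_s − T_e = 29.51 K.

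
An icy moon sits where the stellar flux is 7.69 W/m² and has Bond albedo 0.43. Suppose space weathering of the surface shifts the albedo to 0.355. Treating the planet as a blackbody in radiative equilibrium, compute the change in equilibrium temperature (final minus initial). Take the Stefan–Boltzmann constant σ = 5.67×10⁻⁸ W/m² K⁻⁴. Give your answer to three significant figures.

2.08 K

Before: T₁ = [7.690·0.57/(4σ)]^(1/4) = 66.30 K.
With α = 0.355, T₂ = 68.38 K.
ΔT = T₂ − T₁ = 2.081 K.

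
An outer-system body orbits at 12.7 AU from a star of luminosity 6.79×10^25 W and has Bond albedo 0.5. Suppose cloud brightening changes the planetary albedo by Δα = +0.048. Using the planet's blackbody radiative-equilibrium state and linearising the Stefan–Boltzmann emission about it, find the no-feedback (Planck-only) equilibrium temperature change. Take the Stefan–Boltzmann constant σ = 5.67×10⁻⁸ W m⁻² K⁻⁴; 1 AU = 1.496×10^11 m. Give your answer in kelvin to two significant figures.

-1.0 K

Orbital distance: d = 12.7 AU = 1.900×10^12 m.
Flux at the orbit: S = L/(4πd²) = 6.79×10^25/(4π·(1.90×10^12)²) = 1.497 W m⁻².
Unperturbed T_e = [1.497·(1−0.5)/(4σ)]^¼ = 42.62 K.
The change in absorbed flux is Δ[S(1−α)/4] = −SΔα/4 = -0.01796 W m⁻².
Planck response: λ_P = 4σT_e³ = 4·5.67×10⁻⁸·(42.62)³ = 0.01756 W m⁻²/K.
Hence the no-feedback warming is ΔF/(4σT_e³) = -1.02 K.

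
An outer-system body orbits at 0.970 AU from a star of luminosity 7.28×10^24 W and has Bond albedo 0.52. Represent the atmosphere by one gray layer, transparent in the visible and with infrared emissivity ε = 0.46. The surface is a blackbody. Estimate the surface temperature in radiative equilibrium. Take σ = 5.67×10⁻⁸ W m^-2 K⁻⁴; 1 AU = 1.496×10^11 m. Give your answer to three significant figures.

93.3 kelvin

Orbital distance: d = 0.970 AU = 1.451×10^11 m.
S = L/(4πd²) = 27.51 W m^-2.
Effective emission temperature (TOA balance): σT_e⁴ = S(1−α)/4 = 3.301 W m^-2 → T_e = 87.35 K.
Surface balance with a leaky layer gives σT_s⁴ = σT_e⁴·2/(2−ε), so T_s = T_e·[2/(2−0.46)]^(1/4) = 93.25 K.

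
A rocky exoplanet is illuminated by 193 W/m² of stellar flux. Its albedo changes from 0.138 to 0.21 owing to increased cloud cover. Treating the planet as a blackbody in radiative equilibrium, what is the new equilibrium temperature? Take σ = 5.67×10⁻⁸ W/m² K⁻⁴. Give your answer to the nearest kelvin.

161 K

T₂ = [S(1−α₂)/(4σ)]^(1/4) = [193.0·0.79/(4σ)]^(1/4) = 161.0 K.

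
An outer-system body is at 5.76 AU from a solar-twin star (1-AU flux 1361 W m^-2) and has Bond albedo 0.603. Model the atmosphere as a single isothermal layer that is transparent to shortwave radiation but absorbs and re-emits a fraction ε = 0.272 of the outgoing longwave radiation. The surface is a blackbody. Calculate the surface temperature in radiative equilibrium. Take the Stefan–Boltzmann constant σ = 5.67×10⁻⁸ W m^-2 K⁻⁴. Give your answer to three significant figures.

95.5 K

Flux at the orbit: S = 1361/(5.76)² = 41.02 W m^-2.
The planet radiates to space at T_e = [S(1−α)/(4σ)]^(1/4) = 92.05 K.
Surface balance with a leaky layer gives σT_s⁴ = σT_e⁴·2/(2−ε), so T_s = T_e·[2/(2−0.272)]^(1/4) = 95.48 K.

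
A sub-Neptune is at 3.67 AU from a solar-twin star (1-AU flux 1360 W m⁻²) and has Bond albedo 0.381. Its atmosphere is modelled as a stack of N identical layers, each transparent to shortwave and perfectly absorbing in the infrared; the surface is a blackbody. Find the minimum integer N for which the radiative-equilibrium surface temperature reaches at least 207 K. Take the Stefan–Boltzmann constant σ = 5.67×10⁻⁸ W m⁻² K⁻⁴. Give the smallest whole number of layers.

Flux at the orbit: S = 1360/(3.67)² = 101.0 W m⁻².
OLR = S(1−α)/4 = 15.63 W m⁻²; the top layer radiates at T_e = 128.8 K.
T_s = (N+1)^(1/4)·T_e ≥ 207 K requires N+1 ≥ (T_s/T_e)⁴ = (207/128.8)⁴ = 6.662.
Rounding up, N = 6.

6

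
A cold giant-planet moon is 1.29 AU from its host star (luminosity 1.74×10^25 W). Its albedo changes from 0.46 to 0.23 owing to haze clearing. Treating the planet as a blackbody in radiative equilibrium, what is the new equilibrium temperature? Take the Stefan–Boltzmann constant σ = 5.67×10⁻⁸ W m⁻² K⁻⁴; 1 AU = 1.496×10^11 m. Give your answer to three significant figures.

106 K

d = 1.29 × 1.496×10^11 m = 1.930×10^11 m.
Spreading L over a sphere of radius d: S = 1.74×10^25/(4π·1.93×10^11²) = 37.18 W m⁻².
T₂ = [S(1−α₂)/(4σ)]^(1/4) = [37.18·0.77/(4σ)]^(1/4) = 106.0 K.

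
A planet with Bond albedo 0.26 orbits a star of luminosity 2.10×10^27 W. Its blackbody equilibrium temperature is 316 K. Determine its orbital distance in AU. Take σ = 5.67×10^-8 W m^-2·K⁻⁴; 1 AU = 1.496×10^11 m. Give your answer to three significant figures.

The flux needed for this T is 4σT⁴/(1−0.26) = 3056 W m^-2.
Then d = [L/(4πS)]^(1/2) = 2.338×10^11 m, i.e. 1.563 AU.

1.56 AU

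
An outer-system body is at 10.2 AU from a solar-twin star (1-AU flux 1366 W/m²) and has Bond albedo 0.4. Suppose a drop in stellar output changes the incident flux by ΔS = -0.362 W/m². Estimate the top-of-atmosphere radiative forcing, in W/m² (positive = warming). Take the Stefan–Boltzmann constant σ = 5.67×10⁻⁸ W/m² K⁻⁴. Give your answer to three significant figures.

Irradiance scales as 1/d², so S = 1366 W/m² × (1/10.2)² = 13.13 W/m².
TOA radiative forcing: ΔF = (1−α)ΔS/4 = 0.6·(-0.362)/4 = -0.05430 W/m².

-0.0543 W/m²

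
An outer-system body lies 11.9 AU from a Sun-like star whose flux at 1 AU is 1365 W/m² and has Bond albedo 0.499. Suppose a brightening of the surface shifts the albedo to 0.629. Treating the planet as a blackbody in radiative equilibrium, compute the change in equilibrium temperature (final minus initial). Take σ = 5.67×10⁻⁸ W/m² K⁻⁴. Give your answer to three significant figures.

-4.91 kelvin

Irradiance scales as 1/d², so S = 1365 W/m² × (1/11.9)² = 9.639 W/m².
Before: T₁ = [9.639·0.501/(4σ)]^(1/4) = 67.93 K.
With α = 0.629, T₂ = 63.01 K.
ΔT = T₂ − T₁ = -4.915 K.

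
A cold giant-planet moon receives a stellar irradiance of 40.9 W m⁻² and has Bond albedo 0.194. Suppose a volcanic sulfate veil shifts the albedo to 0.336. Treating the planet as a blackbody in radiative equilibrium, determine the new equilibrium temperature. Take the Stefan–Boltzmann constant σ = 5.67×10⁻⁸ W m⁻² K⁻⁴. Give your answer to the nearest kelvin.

With the new albedo, S(1−α₂)/4 = 6.789 W m⁻², so T₂ = 104.6 K.

105 K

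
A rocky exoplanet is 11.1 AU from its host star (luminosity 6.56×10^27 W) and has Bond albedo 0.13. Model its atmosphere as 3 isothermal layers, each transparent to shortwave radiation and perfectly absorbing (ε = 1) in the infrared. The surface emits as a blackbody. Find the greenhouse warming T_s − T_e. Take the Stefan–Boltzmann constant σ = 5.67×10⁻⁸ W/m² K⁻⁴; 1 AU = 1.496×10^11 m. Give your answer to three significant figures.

68.0 kelvin

d = 11.1 × 1.496×10^11 m = 1.661×10^12 m.
S = L/(4πd²) = 189.3 W/m².
OLR = S(1−α)/4 = 41.18 W/m²; the top layer radiates at T_e = 164.2 K.
Surface: T_s = (4)^¼·T_e = 232.2 K.
Warming: T_s − T_e = 68.00 K.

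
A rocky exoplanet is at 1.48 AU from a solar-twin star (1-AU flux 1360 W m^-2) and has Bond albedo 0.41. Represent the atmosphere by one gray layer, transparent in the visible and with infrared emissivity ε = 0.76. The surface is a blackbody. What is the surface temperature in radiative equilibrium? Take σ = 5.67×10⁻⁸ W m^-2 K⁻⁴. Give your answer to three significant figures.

226 kelvin

Irradiance scales as 1/d², so S = 1360 W m^-2 × (1/1.48)² = 620.9 W m^-2.
At the top of the atmosphere, σT_e⁴ = S(1−α)/4 = 91.58 W m^-2, giving T_e = 200.5 K.
For a single slab of emissivity ε, T_s⁴ = 2T_e⁴/(2−ε); thus T_s = 200.5·(1.613)^(1/4) = 225.9 K.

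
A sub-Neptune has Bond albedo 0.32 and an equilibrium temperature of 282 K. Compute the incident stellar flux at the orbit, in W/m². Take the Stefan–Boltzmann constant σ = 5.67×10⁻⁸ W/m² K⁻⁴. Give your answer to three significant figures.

2110 W/m²

Invert the energy balance for S: S = 4σT⁴/(1−α).
σT⁴ = 5.67×10⁻⁸·(282)⁴ = 358.6 W/m².
So S = 4×358.6/(1−0.32) = 2109 W/m².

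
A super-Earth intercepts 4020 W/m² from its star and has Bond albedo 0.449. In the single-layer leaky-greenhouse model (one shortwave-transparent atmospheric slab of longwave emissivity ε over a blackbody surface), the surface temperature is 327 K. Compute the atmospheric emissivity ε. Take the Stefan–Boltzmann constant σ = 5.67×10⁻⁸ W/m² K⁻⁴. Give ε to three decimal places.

TOA balance gives T_e = 314.4 K.
Since (2−ε)/2 = (T_e/T_s)⁴ = 0.8542, ε = 0.2917.

0.292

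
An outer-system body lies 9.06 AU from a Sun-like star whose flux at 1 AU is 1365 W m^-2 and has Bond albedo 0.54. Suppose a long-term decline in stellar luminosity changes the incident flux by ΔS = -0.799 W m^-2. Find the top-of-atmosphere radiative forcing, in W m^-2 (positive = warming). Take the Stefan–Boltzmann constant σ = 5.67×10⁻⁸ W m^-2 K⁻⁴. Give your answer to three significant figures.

-0.0919 W m^-2

Irradiance scales as 1/d², so S = 1365 W m^-2 × (1/9.06)² = 16.63 W m^-2.
ΔF = Δ[S(1−α)]/4 = (1−0.54)·-0.799/4 = -0.09188 W m^-2.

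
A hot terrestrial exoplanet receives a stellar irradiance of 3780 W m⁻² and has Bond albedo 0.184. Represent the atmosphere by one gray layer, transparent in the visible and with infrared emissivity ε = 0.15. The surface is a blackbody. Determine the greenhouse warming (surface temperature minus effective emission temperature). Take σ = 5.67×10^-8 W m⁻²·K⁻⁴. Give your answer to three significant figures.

At the top of the atmosphere, σT_e⁴ = S(1−α)/4 = 771.1 W m⁻², giving T_e = 341.5 K.
For a single slab of emissivity ε, T_s⁴ = 2T_e⁴/(2−ε); thus T_s = 341.5·(1.081)^(1/4) = 348.2 K.
The atmosphere warms the surface by 6.721 K.

6.72 kelvin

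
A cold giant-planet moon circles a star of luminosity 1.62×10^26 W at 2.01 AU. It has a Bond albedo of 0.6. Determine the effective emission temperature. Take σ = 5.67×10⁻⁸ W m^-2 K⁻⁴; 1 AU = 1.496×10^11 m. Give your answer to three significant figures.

d = 2.01 × 1.496×10^11 m = 3.007×10^11 m.
S = L/(4πd²) = 142.6 W m^-2.
Averaging over the sphere, the absorbed flux is S(1−α)/4 = 14.26 W m^-2.
Balancing against σT⁴: T = (14.26/5.67×10⁻⁸)^(1/4) = 125.9 K.

126 kelvin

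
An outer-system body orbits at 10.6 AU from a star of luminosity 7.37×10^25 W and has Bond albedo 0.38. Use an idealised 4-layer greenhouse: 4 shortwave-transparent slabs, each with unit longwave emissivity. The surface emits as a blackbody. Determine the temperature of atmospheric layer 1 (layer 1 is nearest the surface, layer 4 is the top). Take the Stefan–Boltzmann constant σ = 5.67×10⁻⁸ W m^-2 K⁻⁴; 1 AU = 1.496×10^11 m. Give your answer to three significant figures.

d = 10.6 × 1.496×10^11 m = 1.586×10^12 m.
Flux at the orbit: S = L/(4πd²) = 7.37×10^25/(4π·(1.59×10^12)²) = 2.332 W m^-2.
The effective emission temperature is T_e = [S(1−α)/(4σ)]^¼ = 50.25 K.
Each opaque layer satisfies 2T_j⁴ = T_{j−1}⁴ + T_{j+1}⁴, giving T_k⁴ = (N+1−k)T_e⁴.
T_1 = (4)^(1/4)·50.25 = 71.06 K.

71.1 kelvin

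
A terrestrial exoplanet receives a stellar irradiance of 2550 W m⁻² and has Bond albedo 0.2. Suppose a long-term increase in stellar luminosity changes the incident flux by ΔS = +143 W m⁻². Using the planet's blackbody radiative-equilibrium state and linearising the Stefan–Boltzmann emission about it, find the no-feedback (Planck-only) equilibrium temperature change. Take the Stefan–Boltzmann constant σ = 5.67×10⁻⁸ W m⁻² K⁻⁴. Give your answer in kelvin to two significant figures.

4.3 K

The baseline emission temperature is T_e = 308.0 K.
ΔF = Δ[S(1−α)]/4 = (1−0.2)·+143/4 = 28.60 W m⁻².
Planck response: λ_P = 4σT_e³ = 4·5.67×10⁻⁸·(308.0)³ = 6.624 W m⁻²/K.
ΔT₀ = ΔF/λ_P = 28.60/6.624 = 4.32 K.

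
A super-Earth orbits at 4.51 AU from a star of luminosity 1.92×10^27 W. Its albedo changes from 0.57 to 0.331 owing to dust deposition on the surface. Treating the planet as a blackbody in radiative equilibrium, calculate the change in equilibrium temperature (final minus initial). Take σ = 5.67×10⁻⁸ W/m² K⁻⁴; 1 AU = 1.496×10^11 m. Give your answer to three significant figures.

18.6 K

Orbital distance: d = 4.51 AU = 6.747×10^11 m.
S = L/(4πd²) = 335.6 W/m².
Before: T₁ = [335.6·0.43/(4σ)]^(1/4) = 158.8 K.
With α = 0.331, T₂ = 177.4 K.
ΔT = T₂ − T₁ = 18.56 K.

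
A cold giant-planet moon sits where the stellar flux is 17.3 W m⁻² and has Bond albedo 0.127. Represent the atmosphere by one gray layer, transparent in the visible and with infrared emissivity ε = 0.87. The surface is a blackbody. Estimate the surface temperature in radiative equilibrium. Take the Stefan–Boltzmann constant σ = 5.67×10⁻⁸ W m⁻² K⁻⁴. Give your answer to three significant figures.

At the top of the atmosphere, σT_e⁴ = S(1−α)/4 = 3.776 W m⁻², giving T_e = 90.33 K.
For a single slab of emissivity ε, T_s⁴ = 2T_e⁴/(2−ε); thus T_s = 90.33·(1.77)^(1/4) = 104.2 K.

104 K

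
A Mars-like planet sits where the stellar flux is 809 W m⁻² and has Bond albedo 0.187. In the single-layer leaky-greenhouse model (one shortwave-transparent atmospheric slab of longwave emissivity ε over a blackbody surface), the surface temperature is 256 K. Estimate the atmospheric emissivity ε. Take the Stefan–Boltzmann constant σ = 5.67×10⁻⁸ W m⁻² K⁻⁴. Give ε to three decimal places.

Effective temperature: T_e = [S(1−α)/(4σ)]^(1/4) = 232.1 K.
Inverting T_s⁴ = 2T_e⁴/(2−ε): (T_e/T_s)⁴ = 0.6752, so ε = 2(1 − 0.6752) = 0.6496.

0.650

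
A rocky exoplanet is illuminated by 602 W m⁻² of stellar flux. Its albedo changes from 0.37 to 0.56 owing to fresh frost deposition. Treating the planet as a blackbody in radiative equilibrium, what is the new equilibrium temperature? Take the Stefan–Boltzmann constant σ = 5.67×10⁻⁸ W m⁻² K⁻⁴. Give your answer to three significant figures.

185 K

New equilibrium: T₂ = [(1−0.56)·602.0/(4σ)]^(1/4) = 184.9 K.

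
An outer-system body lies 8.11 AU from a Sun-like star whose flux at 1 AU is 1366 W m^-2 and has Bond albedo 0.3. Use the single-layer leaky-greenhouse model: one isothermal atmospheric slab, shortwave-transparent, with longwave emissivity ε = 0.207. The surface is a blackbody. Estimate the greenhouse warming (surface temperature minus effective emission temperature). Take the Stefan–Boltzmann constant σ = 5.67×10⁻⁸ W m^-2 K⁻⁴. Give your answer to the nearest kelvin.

By the inverse-square law, S = 1366/8.11² = 20.77 W m^-2.
At the top of the atmosphere, σT_e⁴ = S(1−α)/4 = 3.635 W m^-2, giving T_e = 89.48 K.
For a single slab of emissivity ε, T_s⁴ = 2T_e⁴/(2−ε); thus T_s = 89.48·(1.115)^(1/4) = 91.96 K.
T_s − T_e = 91.96 − 89.48 = 2.478 K.

2 K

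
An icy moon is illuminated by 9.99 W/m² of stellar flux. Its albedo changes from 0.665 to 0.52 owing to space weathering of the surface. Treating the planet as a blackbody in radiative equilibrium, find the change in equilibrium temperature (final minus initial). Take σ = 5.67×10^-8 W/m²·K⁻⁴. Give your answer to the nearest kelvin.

With α = 0.665, T₁ = 61.98 K.
After:  T₂ = [9.990·0.48/(4σ)]^(1/4) = 67.81 K.
Change: 67.81 − 61.98 = 5.831 K.

6 K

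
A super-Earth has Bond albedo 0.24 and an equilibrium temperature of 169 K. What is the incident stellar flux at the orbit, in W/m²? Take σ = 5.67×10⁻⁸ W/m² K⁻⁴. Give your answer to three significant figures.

243 W/m²

From S(1−α)/4 = σT⁴: S = 4σT⁴/(1−α).
σT⁴ = 5.67×10⁻⁸·(169)⁴ = 46.25 W/m².
S = 4·46.25/0.76 = 243.4 W/m².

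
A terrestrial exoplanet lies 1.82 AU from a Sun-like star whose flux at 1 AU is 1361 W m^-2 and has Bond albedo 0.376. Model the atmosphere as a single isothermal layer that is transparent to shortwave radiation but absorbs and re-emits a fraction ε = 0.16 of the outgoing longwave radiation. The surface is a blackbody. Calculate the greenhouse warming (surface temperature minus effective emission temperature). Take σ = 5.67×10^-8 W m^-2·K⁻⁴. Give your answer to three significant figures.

3.86 K

Irradiance scales as 1/d², so S = 1361 W m^-2 × (1/1.82)² = 410.9 W m^-2.
The planet radiates to space at T_e = [S(1−α)/(4σ)]^(1/4) = 183.4 K.
For a single slab of emissivity ε, T_s⁴ = 2T_e⁴/(2−ε); thus T_s = 183.4·(1.087)^(1/4) = 187.2 K.
T_s − T_e = 187.2 − 183.4 = 3.862 K.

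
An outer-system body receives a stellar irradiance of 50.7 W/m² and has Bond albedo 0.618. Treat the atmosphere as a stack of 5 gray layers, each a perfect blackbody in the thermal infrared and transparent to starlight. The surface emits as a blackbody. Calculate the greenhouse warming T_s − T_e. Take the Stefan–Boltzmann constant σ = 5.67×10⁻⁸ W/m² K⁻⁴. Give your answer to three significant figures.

The effective emission temperature is T_e = [S(1−α)/(4σ)]^¼ = 96.13 K.
T_s = (N+1)^(1/4)·T_e = 150.5 K.
So the greenhouse effect raises the surface by 150.5 − 96.13 = 54.32 K.

54.3 K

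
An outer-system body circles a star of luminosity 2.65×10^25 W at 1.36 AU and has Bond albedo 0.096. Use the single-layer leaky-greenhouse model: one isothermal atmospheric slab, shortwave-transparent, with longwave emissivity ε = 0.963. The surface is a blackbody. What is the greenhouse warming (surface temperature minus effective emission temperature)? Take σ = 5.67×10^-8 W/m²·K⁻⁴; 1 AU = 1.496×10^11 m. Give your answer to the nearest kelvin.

21 K

d = 1.36 × 1.496×10^11 m = 2.035×10^11 m.
Flux at the orbit: S = L/(4πd²) = 2.65×10^25/(4π·(2.03×10^11)²) = 50.94 W/m².
The planet radiates to space at T_e = [S(1−α)/(4σ)]^(1/4) = 119.4 K.
For a single slab of emissivity ε, T_s⁴ = 2T_e⁴/(2−ε); thus T_s = 119.4·(1.929)^(1/4) = 140.7 K.
Greenhouse warming: T_s − T_e = 21.30 K.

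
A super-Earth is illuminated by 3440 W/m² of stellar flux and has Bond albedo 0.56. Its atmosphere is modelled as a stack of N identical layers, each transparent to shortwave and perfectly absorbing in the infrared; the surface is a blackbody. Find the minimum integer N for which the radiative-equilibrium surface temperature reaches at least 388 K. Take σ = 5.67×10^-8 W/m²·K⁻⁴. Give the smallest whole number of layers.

3

Top-of-atmosphere balance: σT_e⁴ = S(1−α)/4 = 378.4 W/m² → T_e = 285.8 K.
Need (N+1)T_e⁴ ≥ T_s⁴, i.e. N+1 ≥ (388/285.8)⁴ = 3.396.
Rounding up, N = 3.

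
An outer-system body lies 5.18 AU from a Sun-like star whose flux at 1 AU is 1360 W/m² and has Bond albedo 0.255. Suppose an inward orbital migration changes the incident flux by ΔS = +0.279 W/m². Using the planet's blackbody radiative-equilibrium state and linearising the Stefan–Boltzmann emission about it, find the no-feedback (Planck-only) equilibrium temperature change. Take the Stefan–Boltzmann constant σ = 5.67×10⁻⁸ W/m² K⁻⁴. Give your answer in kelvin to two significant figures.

0.16 K

By the inverse-square law, S = 1360/5.18² = 50.68 W/m².
The baseline emission temperature is T_e = 113.6 K.
ΔF = Δ[S(1−α)]/4 = (1−0.255)·+0.279/4 = 0.05196 W/m².
The Planck feedback parameter is 4σT_e³ = 0.3324 W/m²/K.
Hence the no-feedback warming is ΔF/(4σT_e³) = 0.156 K.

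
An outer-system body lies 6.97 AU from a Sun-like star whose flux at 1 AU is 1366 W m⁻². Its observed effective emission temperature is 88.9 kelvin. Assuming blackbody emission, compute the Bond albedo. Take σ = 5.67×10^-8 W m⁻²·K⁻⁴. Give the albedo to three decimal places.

0.496

By the inverse-square law, S = 1366/6.97² = 28.12 W m⁻².
From σT⁴ = S(1−α)/4 we invert for α: 1−α = 4σT⁴/S.
4σT⁴ = 4·5.67×10⁻⁸·(88.9)⁴ = 14.17 W m⁻².
Hence α = 1 − 14.17/28.12 = 0.4962.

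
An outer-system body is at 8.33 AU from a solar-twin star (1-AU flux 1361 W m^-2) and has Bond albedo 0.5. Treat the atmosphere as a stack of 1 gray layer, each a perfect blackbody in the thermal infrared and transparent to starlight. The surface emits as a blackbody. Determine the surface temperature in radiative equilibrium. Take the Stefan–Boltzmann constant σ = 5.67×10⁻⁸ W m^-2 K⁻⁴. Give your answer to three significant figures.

Flux at the orbit: S = 1361/(8.33)² = 19.61 W m^-2.
The effective emission temperature is T_e = [S(1−α)/(4σ)]^¼ = 81.09 K.
Layer-by-layer balance gives σT_s⁴ = (N+1)σT_e⁴, so T_s = 2^¼·81.09 = 96.43 K.

96.4 K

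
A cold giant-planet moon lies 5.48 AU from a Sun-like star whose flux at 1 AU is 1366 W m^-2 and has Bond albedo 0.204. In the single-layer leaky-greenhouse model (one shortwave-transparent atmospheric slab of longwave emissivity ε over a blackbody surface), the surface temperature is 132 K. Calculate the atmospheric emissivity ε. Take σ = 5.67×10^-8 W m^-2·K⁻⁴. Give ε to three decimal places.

0.948

By the inverse-square law, S = 1366/5.48² = 45.49 W m^-2.
TOA balance gives T_e = 112.4 K.
Since (2−ε)/2 = (T_e/T_s)⁴ = 0.5259, ε = 0.9483.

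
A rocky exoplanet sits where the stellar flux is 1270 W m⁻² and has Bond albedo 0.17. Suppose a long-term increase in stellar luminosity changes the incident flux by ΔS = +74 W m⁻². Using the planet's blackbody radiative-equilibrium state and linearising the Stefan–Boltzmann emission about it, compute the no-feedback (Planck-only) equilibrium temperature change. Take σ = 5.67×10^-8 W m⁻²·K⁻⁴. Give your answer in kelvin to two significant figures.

The baseline emission temperature is T_e = 261.1 K.
Only a fraction (1−α) is absorbed and it's spread over 4πR², so ΔF = (1−α)ΔS/4 = 15.35 W m⁻².
Linearising σT⁴ gives d(σT⁴)/dT = 4σT_e³ = 4.037 W m⁻² per K.
So ΔT₀ = 15.35/4.037 = 3.80 K.

3.8 K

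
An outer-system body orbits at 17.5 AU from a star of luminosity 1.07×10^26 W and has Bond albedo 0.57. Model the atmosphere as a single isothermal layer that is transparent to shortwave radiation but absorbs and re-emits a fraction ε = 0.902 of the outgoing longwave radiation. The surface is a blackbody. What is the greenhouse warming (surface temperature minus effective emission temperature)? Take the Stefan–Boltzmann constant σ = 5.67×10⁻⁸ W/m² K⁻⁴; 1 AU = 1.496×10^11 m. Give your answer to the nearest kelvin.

6 K

Orbital distance: d = 17.5 AU = 2.618×10^12 m.
Spreading L over a sphere of radius d: S = 1.07×10^26/(4π·2.62×10^12²) = 1.242 W/m².
Effective emission temperature (TOA balance): σT_e⁴ = S(1−α)/4 = 0.1335 W/m² → T_e = 39.18 K.
For a single slab of emissivity ε, T_s⁴ = 2T_e⁴/(2−ε); thus T_s = 39.18·(1.821)^(1/4) = 45.51 K.
Greenhouse warming: T_s − T_e = 6.336 K.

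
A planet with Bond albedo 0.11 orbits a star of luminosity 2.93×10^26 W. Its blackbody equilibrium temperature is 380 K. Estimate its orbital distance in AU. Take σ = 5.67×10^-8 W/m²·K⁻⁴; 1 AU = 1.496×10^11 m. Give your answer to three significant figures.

0.443 AU

Energy balance gives S = 4σT⁴/(1−α) = 5314 W/m².
S = L/(4πd²) → d = √(L/4πS) = √(2.93×10^26/(4π·5314)) = 6.624×10^10 m = 0.4428 AU.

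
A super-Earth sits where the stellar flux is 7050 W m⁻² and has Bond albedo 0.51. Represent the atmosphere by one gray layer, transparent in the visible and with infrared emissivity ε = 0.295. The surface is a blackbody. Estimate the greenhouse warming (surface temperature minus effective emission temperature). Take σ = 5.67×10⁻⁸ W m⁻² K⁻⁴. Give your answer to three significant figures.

14.3 kelvin

At the top of the atmosphere, σT_e⁴ = S(1−α)/4 = 863.6 W m⁻², giving T_e = 351.3 K.
Surface balance with a leaky layer gives σT_s⁴ = σT_e⁴·2/(2−ε), so T_s = T_e·[2/(2−0.295)]^(1/4) = 365.6 K.
Greenhouse warming: T_s − T_e = 14.30 K.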